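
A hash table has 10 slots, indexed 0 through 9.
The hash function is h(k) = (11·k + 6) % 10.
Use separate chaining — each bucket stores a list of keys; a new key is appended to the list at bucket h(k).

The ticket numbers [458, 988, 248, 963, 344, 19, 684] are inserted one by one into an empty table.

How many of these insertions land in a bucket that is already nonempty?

458 → bucket 4
988 → bucket 4 (collision)
248 → bucket 4 (collision)
963 → bucket 9
344 → bucket 0
19 → bucket 5
684 → bucket 0 (collision)
Final buckets:
0: 344 -> 684
1: .
2: .
3: .
4: 458 -> 988 -> 248
5: 19
6: .
7: .
8: .
9: 963

3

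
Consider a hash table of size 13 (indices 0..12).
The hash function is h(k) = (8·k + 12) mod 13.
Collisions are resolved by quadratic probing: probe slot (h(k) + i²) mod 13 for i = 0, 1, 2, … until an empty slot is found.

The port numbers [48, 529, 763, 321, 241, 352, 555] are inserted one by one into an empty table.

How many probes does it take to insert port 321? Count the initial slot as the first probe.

48 hashes to 6; slot 6 is free => place at 6.
529 hashes to 6; 6 taken => place at 7.
763 hashes to 6; 6,7 taken => place at 10.
321 hashes to 6; 6,7,10 taken => place at 2.
241 hashes to 3; slot 3 is free => place at 3.
352 hashes to 7; 7 taken => place at 8.
555 hashes to 6; 6,7,10,2 taken => place at 9.
Table: [-, -, 321, 241, -, -, 48, 529, 352, 555, 763, -, -]

4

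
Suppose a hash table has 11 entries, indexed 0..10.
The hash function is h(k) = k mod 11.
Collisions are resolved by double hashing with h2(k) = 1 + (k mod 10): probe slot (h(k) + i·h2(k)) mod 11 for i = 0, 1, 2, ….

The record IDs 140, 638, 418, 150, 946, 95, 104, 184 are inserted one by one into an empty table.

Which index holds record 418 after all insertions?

Insert 140: h=8, slot 8 empty => index 8.
Insert 638: h=0, slot 0 empty => index 0.
Insert 418: h=0, h2=9, slot 0 occupied => index 9.
Insert 150: h=7, slot 7 empty => index 7.
Insert 946: h=0, h2=7, slots 0,7 occupied => index 3.
Insert 95: h=7, h2=6, slot 7 occupied => index 2.
Insert 104: h=5, slot 5 empty => index 5.
Insert 184: h=8, h2=5, slots 8,2,7 occupied => index 1.
Table: [638, 184, 95, 946, ∅, 104, ∅, 150, 140, 418, ∅]

9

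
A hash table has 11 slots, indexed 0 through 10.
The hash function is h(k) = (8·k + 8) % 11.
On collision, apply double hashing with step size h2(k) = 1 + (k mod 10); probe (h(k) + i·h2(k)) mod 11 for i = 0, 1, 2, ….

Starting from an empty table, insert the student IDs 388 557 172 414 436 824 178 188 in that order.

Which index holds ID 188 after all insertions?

8

388: h=10 => slot 10
557: h=9 => slot 9
172: h=9, h2=3, probe 9,1 => slot 1
414: h=9, h2=5, probe 9,3 => slot 3
436: h=9, h2=7, probe 9,5 => slot 5
824: h=0 => slot 0
178: h=2 => slot 2
188: h=5, h2=9, probe 5,3,1,10,8 => slot 8
Table: [824, 172, 178, 414, _, 436, _, _, 188, 557, 388]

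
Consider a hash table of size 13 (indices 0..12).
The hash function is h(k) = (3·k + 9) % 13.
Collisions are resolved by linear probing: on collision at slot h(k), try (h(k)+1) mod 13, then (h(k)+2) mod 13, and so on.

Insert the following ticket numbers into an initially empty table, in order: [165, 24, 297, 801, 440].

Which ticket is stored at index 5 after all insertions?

440

165 hashes to 10; slot 10 is free → place at 10.
24 hashes to 3; slot 3 is free → place at 3.
297 hashes to 3; 3 taken → place at 4.
801 hashes to 7; slot 7 is free → place at 7.
440 hashes to 3; 3,4 taken → place at 5.
Table: [—, —, —, 24, 297, 440, —, 801, —, —, 165, —, —]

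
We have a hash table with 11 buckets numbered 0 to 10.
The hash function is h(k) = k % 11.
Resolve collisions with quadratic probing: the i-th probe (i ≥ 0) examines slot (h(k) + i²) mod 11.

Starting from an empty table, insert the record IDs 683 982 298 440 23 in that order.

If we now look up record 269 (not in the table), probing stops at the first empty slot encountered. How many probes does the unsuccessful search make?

683: h=1 => slot 1
982: h=3 => slot 3
298: h=1, probe 1,2 => slot 2
440: h=0 => slot 0
23: h=1, probe 1,2,5 => slot 5
Table: [440, 683, 298, 982, _, 23, _, _, _, _, _]
Lookup 269: h=5, probe 5,6 → slot 6 empty, not found.

2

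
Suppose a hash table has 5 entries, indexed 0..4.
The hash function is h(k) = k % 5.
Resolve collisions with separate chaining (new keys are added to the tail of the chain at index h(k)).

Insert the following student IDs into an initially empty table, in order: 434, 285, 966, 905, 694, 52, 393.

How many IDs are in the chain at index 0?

2

434 → bucket 4
285 → bucket 0
966 → bucket 1
905 → bucket 0 (collision)
694 → bucket 4 (collision)
52 → bucket 2
393 → bucket 3
Final buckets:
0: 285 -> 905
1: 966
2: 52
3: 393
4: 434 -> 694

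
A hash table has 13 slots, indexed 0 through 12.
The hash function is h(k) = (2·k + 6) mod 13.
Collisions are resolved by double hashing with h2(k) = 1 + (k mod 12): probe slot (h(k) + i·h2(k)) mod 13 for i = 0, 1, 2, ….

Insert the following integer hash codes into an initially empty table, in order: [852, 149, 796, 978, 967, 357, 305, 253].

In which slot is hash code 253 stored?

9

852 hashes to 7; slot 7 is free → place at 7.
149 hashes to 5; slot 5 is free → place at 5.
796 hashes to 12; slot 12 is free → place at 12.
978 hashes to 12, h2=7; 12 taken → place at 6.
967 hashes to 3; slot 3 is free → place at 3.
357 hashes to 5, h2=10; 5 taken → place at 2.
305 hashes to 5, h2=6; 5 taken → place at 11.
253 hashes to 5, h2=2; 5,7 taken → place at 9.
Table: [∅, ∅, 357, 967, ∅, 149, 978, 852, ∅, 253, ∅, 305, 796]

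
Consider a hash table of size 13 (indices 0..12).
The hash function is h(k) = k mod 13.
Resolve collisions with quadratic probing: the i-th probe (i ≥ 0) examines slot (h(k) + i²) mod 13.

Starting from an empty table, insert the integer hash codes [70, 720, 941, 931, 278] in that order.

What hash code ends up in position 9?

941

70: h=5 → slot 5
720: h=5, probe 5,6 → slot 6
941: h=5, probe 5,6,9 → slot 9
931: h=8 → slot 8
278: h=5, probe 5,6,9,1 → slot 1
Table: [-, 278, -, -, -, 70, 720, -, 931, 941, -, -, -]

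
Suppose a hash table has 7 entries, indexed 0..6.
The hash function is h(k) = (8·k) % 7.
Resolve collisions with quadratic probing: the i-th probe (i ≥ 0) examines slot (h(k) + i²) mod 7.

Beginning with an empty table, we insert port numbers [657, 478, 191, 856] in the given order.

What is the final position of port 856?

4

Insert 657: h=6, slot 6 empty -> index 6.
Insert 478: h=2, slot 2 empty -> index 2.
Insert 191: h=2, slot 2 occupied -> index 3.
Insert 856: h=2, slots 2,3,6 occupied -> index 4.
Table: [-, -, 478, 191, 856, -, 657]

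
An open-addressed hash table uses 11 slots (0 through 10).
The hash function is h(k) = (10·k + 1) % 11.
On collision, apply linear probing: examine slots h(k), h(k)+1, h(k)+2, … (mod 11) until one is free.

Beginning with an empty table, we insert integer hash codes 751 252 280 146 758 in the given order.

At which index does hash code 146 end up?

751 hashes to 9; slot 9 is free -> place at 9.
252 hashes to 2; slot 2 is free -> place at 2.
280 hashes to 7; slot 7 is free -> place at 7.
146 hashes to 9; 9 taken -> place at 10.
758 hashes to 2; 2 taken -> place at 3.
Table: [_, _, 252, 758, _, _, _, 280, _, 751, 146]

10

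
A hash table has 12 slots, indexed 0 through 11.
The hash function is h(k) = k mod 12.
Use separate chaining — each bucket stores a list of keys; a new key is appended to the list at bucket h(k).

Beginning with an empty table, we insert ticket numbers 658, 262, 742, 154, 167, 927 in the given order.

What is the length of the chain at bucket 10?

4

658 -> bucket 10
262 -> bucket 10 (collision)
742 -> bucket 10 (collision)
154 -> bucket 10 (collision)
167 -> bucket 11
927 -> bucket 3
Final buckets:
0: -
1: -
2: -
3: 927
4: -
5: -
6: -
7: -
8: -
9: -
10: 658 -> 262 -> 742 -> 154
11: 167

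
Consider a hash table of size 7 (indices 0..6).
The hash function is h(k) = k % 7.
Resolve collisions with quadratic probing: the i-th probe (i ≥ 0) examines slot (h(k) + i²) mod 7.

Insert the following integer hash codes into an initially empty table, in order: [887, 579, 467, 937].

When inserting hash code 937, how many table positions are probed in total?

887: h=5 => slot 5
579: h=5, probe 5,6 => slot 6
467: h=5, probe 5,6,2 => slot 2
937: h=6, probe 6,0 => slot 0
Table: [937, ., 467, ., ., 887, 579]

2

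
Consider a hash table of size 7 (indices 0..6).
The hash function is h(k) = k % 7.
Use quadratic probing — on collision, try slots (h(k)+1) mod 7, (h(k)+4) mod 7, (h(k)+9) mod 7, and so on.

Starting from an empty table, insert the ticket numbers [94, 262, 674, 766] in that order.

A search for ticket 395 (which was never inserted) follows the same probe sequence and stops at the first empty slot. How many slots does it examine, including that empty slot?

94: h=3 => slot 3
262: h=3, probe 3,4 => slot 4
674: h=2 => slot 2
766: h=3, probe 3,4,0 => slot 0
Table: [766, -, 674, 94, 262, -, -]
Lookup 395: h=3, probe 3,4,0,5 → slot 5 empty, not found.

4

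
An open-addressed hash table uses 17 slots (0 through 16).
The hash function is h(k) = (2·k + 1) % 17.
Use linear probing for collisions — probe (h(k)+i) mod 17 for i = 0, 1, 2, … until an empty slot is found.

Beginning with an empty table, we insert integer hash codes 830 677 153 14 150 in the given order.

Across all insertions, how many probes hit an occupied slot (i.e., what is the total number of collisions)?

Insert 830: h=12, slot 12 empty -> index 12.
Insert 677: h=12, slot 12 occupied -> index 13.
Insert 153: h=1, slot 1 empty -> index 1.
Insert 14: h=12, slots 12,13 occupied -> index 14.
Insert 150: h=12, slots 12,13,14 occupied -> index 15.
Table: [∅, 153, ∅, ∅, ∅, ∅, ∅, ∅, ∅, ∅, ∅, ∅, 830, 677, 14, 150, ∅]

6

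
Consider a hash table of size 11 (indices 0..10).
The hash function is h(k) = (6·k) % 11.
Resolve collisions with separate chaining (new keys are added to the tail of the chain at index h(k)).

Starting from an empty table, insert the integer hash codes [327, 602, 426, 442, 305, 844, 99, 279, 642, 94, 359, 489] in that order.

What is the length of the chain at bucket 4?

5

Insert 327: h=4, bucket 4 empty -> new chain.
Insert 602: h=4, bucket 4 nonempty -> append to chain.
Insert 426: h=4, bucket 4 nonempty -> append to chain.
Insert 442: h=1, bucket 1 empty -> new chain.
Insert 305: h=4, bucket 4 nonempty -> append to chain.
Insert 844: h=4, bucket 4 nonempty -> append to chain.
Insert 99: h=0, bucket 0 empty -> new chain.
Insert 279: h=2, bucket 2 empty -> new chain.
Insert 642: h=2, bucket 2 nonempty -> append to chain.
Insert 94: h=3, bucket 3 empty -> new chain.
Insert 359: h=9, bucket 9 empty -> new chain.
Insert 489: h=8, bucket 8 empty -> new chain.
Final buckets:
0: 99
1: 442
2: 279 -> 642
3: 94
4: 327 -> 602 -> 426 -> 305 -> 844
5: —
6: —
7: —
8: 489
9: 359
10: —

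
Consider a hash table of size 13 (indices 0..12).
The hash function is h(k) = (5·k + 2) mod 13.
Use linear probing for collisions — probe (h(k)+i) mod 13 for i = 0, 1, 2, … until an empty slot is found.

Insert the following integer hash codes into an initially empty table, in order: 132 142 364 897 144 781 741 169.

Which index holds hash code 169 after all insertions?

Insert 132: h=12, slot 12 empty => index 12.
Insert 142: h=10, slot 10 empty => index 10.
Insert 364: h=2, slot 2 empty => index 2.
Insert 897: h=2, slot 2 occupied => index 3.
Insert 144: h=7, slot 7 empty => index 7.
Insert 781: h=7, slot 7 occupied => index 8.
Insert 741: h=2, slots 2,3 occupied => index 4.
Insert 169: h=2, slots 2,3,4 occupied => index 5.
Table: [_, _, 364, 897, 741, 169, _, 144, 781, _, 142, _, 132]

5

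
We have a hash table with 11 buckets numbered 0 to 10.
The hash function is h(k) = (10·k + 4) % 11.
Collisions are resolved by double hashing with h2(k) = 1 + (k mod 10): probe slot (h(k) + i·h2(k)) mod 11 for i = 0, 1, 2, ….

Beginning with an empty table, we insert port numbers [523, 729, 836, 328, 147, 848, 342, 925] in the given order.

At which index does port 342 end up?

7

Insert 523: h=9, slot 9 empty → index 9.
Insert 729: h=1, slot 1 empty → index 1.
Insert 836: h=4, slot 4 empty → index 4.
Insert 328: h=6, slot 6 empty → index 6.
Insert 147: h=0, slot 0 empty → index 0.
Insert 848: h=3, slot 3 empty → index 3.
Insert 342: h=3, h2=3, slots 3,6,9,1,4 occupied → index 7.
Insert 925: h=3, h2=6, slots 3,9,4 occupied → index 10.
Table: [147, 729, ., 848, 836, ., 328, 342, ., 523, 925]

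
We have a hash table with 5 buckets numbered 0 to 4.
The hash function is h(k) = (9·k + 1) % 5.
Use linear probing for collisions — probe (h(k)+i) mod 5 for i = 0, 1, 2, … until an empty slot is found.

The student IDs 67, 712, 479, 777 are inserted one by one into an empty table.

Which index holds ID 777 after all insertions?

1

Insert 67: h=4, slot 4 empty -> index 4.
Insert 712: h=4, slot 4 occupied -> index 0.
Insert 479: h=2, slot 2 empty -> index 2.
Insert 777: h=4, slots 4,0 occupied -> index 1.
Table: [712, 777, 479, -, 67]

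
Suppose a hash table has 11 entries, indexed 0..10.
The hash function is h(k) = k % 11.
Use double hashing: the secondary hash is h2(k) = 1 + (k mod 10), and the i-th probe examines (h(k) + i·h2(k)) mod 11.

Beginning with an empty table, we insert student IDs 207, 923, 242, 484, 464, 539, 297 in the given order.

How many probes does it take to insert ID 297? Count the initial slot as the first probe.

207 hashes to 9; slot 9 is free → place at 9.
923 hashes to 10; slot 10 is free → place at 10.
242 hashes to 0; slot 0 is free → place at 0.
484 hashes to 0, h2=5; 0 taken → place at 5.
464 hashes to 2; slot 2 is free → place at 2.
539 hashes to 0, h2=10; 0,10,9 taken → place at 8.
297 hashes to 0, h2=8; 0,8,5,2,10 taken → place at 7.
Table: [242, —, 464, —, —, 484, —, 297, 539, 207, 923]

6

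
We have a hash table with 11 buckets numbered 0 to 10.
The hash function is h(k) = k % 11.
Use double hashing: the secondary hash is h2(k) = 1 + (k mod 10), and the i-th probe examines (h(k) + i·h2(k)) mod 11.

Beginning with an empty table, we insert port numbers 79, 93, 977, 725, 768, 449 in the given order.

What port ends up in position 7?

768

Insert 79: h=2, slot 2 empty -> index 2.
Insert 93: h=5, slot 5 empty -> index 5.
Insert 977: h=9, slot 9 empty -> index 9.
Insert 725: h=10, slot 10 empty -> index 10.
Insert 768: h=9, h2=9, slot 9 occupied -> index 7.
Insert 449: h=9, h2=10, slot 9 occupied -> index 8.
Table: [∅, ∅, 79, ∅, ∅, 93, ∅, 768, 449, 977, 725]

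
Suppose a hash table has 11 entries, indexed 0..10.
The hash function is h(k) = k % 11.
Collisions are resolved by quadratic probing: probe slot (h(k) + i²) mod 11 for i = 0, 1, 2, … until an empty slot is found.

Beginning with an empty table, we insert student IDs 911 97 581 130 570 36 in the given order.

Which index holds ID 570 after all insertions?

3

911: h=9 → slot 9
97: h=9, probe 9,10 → slot 10
581: h=9, probe 9,10,2 → slot 2
130: h=9, probe 9,10,2,7 → slot 7
570: h=9, probe 9,10,2,7,3 → slot 3
36: h=3, probe 3,4 → slot 4
Table: [∅, ∅, 581, 570, 36, ∅, ∅, 130, ∅, 911, 97]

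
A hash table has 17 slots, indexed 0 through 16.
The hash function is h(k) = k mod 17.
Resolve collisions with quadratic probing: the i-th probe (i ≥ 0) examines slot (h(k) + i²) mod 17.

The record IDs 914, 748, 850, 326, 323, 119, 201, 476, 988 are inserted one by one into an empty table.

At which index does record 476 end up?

16

914: h=13 => slot 13
748: h=0 => slot 0
850: h=0, probe 0,1 => slot 1
326: h=3 => slot 3
323: h=0, probe 0,1,4 => slot 4
119: h=0, probe 0,1,4,9 => slot 9
201: h=14 => slot 14
476: h=0, probe 0,1,4,9,16 => slot 16
988: h=2 => slot 2
Table: [748, 850, 988, 326, 323, —, —, —, —, 119, —, —, —, 914, 201, —, 476]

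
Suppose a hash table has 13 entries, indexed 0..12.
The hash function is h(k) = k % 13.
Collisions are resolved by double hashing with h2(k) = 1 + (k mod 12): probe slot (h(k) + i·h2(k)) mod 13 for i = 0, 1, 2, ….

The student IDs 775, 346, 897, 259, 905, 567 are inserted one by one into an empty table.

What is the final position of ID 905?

1

775: h=8 => slot 8
346: h=8, h2=11, probe 8,6 => slot 6
897: h=0 => slot 0
259: h=12 => slot 12
905: h=8, h2=6, probe 8,1 => slot 1
567: h=8, h2=4, probe 8,12,3 => slot 3
Table: [897, 905, ., 567, ., ., 346, ., 775, ., ., ., 259]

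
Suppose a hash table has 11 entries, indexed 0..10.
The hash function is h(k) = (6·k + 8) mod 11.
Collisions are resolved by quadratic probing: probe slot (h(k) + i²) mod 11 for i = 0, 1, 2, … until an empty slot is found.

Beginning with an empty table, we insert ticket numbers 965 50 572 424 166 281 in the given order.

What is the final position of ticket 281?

9

965: h=1 => slot 1
50: h=0 => slot 0
572: h=8 => slot 8
424: h=0, probe 0,1,4 => slot 4
166: h=3 => slot 3
281: h=0, probe 0,1,4,9 => slot 9
Table: [50, 965, -, 166, 424, -, -, -, 572, 281, -]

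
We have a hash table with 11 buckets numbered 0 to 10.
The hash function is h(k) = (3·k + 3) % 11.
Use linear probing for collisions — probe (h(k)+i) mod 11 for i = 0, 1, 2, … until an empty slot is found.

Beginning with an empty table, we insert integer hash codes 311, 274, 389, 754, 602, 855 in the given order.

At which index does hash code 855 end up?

311 hashes to 1; slot 1 is free -> place at 1.
274 hashes to 0; slot 0 is free -> place at 0.
389 hashes to 4; slot 4 is free -> place at 4.
754 hashes to 10; slot 10 is free -> place at 10.
602 hashes to 5; slot 5 is free -> place at 5.
855 hashes to 5; 5 taken -> place at 6.
Table: [274, 311, —, —, 389, 602, 855, —, —, —, 754]

6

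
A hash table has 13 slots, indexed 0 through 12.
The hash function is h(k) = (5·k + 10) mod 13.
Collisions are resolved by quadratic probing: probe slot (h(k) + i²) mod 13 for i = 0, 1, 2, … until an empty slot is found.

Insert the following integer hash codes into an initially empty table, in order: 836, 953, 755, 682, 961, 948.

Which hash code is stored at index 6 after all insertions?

836: h=4 => slot 4
953: h=4, probe 4,5 => slot 5
755: h=2 => slot 2
682: h=1 => slot 1
961: h=5, probe 5,6 => slot 6
948: h=5, probe 5,6,9 => slot 9
Table: [_, 682, 755, _, 836, 953, 961, _, _, 948, _, _, _]

961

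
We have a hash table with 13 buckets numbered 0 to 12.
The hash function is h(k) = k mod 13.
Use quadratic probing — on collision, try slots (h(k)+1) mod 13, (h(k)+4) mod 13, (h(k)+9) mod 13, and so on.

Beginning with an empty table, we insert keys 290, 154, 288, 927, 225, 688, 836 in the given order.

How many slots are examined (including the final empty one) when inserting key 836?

Insert 290: h=4, slot 4 empty => index 4.
Insert 154: h=11, slot 11 empty => index 11.
Insert 288: h=2, slot 2 empty => index 2.
Insert 927: h=4, slot 4 occupied => index 5.
Insert 225: h=4, slots 4,5 occupied => index 8.
Insert 688: h=12, slot 12 empty => index 12.
Insert 836: h=4, slots 4,5,8 occupied => index 0.
Table: [836, ., 288, ., 290, 927, ., ., 225, ., ., 154, 688]

4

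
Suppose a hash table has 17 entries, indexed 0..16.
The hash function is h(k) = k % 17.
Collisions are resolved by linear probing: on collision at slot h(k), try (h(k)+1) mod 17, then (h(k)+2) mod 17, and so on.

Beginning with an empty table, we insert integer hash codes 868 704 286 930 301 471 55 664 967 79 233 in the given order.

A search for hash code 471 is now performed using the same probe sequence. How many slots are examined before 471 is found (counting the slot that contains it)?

4

868: h=1 -> slot 1
704: h=7 -> slot 7
286: h=14 -> slot 14
930: h=12 -> slot 12
301: h=12, probe 12,13 -> slot 13
471: h=12, probe 12,13,14,15 -> slot 15
55: h=4 -> slot 4
664: h=1, probe 1,2 -> slot 2
967: h=15, probe 15,16 -> slot 16
79: h=11 -> slot 11
233: h=12, probe 12,13,14,15,16,0 -> slot 0
Table: [233, 868, 664, _, 55, _, _, 704, _, _, _, 79, 930, 301, 286, 471, 967]
Lookup 471: h=12, probe 12,13,14,15 → found at 15.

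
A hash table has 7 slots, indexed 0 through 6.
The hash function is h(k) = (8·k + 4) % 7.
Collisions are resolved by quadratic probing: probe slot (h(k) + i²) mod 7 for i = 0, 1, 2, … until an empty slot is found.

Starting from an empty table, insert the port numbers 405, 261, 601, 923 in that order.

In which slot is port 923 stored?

405 hashes to 3; slot 3 is free → place at 3.
261 hashes to 6; slot 6 is free → place at 6.
601 hashes to 3; 3 taken → place at 4.
923 hashes to 3; 3,4 taken → place at 0.
Table: [923, —, —, 405, 601, —, 261]

0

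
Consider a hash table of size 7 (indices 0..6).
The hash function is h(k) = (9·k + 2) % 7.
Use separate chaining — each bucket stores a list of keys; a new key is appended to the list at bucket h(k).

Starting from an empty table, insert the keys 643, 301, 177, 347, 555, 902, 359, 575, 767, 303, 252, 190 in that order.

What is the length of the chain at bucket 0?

2

643 → bucket 0
301 → bucket 2
177 → bucket 6
347 → bucket 3
555 → bucket 6 (collision)
902 → bucket 0 (collision)
359 → bucket 6 (collision)
575 → bucket 4
767 → bucket 3 (collision)
303 → bucket 6 (collision)
252 → bucket 2 (collision)
190 → bucket 4 (collision)
Final buckets:
0: 643 -> 902
1: —
2: 301 -> 252
3: 347 -> 767
4: 575 -> 190
5: —
6: 177 -> 555 -> 359 -> 303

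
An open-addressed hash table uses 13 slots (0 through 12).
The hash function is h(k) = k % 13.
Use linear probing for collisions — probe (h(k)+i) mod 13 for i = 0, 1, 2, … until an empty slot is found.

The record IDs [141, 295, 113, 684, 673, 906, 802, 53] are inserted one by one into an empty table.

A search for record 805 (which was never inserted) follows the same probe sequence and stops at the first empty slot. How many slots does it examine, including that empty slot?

5

Insert 141: h=11, slot 11 empty => index 11.
Insert 295: h=9, slot 9 empty => index 9.
Insert 113: h=9, slot 9 occupied => index 10.
Insert 684: h=8, slot 8 empty => index 8.
Insert 673: h=10, slots 10,11 occupied => index 12.
Insert 906: h=9, slots 9,10,11,12 occupied => index 0.
Insert 802: h=9, slots 9,10,11,12,0 occupied => index 1.
Insert 53: h=1, slot 1 occupied => index 2.
Table: [906, 802, 53, -, -, -, -, -, 684, 295, 113, 141, 673]
Lookup 805: h=12, probe 12,0,1,2,3 → slot 3 empty, not found.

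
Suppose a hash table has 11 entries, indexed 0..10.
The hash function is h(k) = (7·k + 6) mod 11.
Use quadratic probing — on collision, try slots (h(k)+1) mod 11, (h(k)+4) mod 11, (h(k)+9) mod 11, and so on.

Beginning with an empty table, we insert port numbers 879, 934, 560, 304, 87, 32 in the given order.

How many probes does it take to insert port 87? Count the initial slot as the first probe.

879 hashes to 10; slot 10 is free → place at 10.
934 hashes to 10; 10 taken → place at 0.
560 hashes to 10; 10,0 taken → place at 3.
304 hashes to 0; 0 taken → place at 1.
87 hashes to 10; 10,0,3 taken → place at 8.
32 hashes to 10; 10,0,3,8 taken → place at 4.
Table: [934, 304, ., 560, 32, ., ., ., 87, ., 879]

4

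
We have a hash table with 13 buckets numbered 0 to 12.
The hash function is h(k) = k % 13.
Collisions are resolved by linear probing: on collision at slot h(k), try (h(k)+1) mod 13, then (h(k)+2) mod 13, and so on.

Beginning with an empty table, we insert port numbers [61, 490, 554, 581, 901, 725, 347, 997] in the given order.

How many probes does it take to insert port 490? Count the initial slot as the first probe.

Insert 61: h=9, slot 9 empty -> index 9.
Insert 490: h=9, slot 9 occupied -> index 10.
Insert 554: h=8, slot 8 empty -> index 8.
Insert 581: h=9, slots 9,10 occupied -> index 11.
Insert 901: h=4, slot 4 empty -> index 4.
Insert 725: h=10, slots 10,11 occupied -> index 12.
Insert 347: h=9, slots 9,10,11,12 occupied -> index 0.
Insert 997: h=9, slots 9,10,11,12,0 occupied -> index 1.
Table: [347, 997, _, _, 901, _, _, _, 554, 61, 490, 581, 725]

2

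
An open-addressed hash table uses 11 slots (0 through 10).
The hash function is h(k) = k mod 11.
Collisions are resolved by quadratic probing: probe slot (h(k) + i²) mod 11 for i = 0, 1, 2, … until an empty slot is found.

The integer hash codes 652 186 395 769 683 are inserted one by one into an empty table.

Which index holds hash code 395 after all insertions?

Insert 652: h=3, slot 3 empty => index 3.
Insert 186: h=10, slot 10 empty => index 10.
Insert 395: h=10, slot 10 occupied => index 0.
Insert 769: h=10, slots 10,0,3 occupied => index 8.
Insert 683: h=1, slot 1 empty => index 1.
Table: [395, 683, ., 652, ., ., ., ., 769, ., 186]

0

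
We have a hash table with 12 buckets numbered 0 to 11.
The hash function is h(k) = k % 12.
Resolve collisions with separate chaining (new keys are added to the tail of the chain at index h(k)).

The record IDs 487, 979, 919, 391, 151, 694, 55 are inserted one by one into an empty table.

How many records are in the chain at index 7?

6

Insert 487: h=7, bucket 7 empty → new chain.
Insert 979: h=7, bucket 7 nonempty → append to chain.
Insert 919: h=7, bucket 7 nonempty → append to chain.
Insert 391: h=7, bucket 7 nonempty → append to chain.
Insert 151: h=7, bucket 7 nonempty → append to chain.
Insert 694: h=10, bucket 10 empty → new chain.
Insert 55: h=7, bucket 7 nonempty → append to chain.
Final buckets:
0: ∅
1: ∅
2: ∅
3: ∅
4: ∅
5: ∅
6: ∅
7: 487 -> 979 -> 919 -> 391 -> 151 -> 55
8: ∅
9: ∅
10: 694
11: ∅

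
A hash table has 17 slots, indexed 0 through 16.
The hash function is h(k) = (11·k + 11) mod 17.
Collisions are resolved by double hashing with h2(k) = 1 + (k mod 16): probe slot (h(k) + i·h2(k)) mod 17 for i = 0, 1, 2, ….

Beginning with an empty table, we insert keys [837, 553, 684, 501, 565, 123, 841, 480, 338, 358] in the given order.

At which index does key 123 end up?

Insert 837: h=4, slot 4 empty → index 4.
Insert 553: h=8, slot 8 empty → index 8.
Insert 684: h=4, h2=13, slot 4 occupied → index 0.
Insert 501: h=14, slot 14 empty → index 14.
Insert 565: h=4, h2=6, slot 4 occupied → index 10.
Insert 123: h=4, h2=12, slot 4 occupied → index 16.
Insert 841: h=14, h2=10, slot 14 occupied → index 7.
Insert 480: h=4, h2=1, slot 4 occupied → index 5.
Insert 338: h=6, slot 6 empty → index 6.
Insert 358: h=5, h2=7, slot 5 occupied → index 12.
Table: [684, ., ., ., 837, 480, 338, 841, 553, ., 565, ., 358, ., 501, ., 123]

16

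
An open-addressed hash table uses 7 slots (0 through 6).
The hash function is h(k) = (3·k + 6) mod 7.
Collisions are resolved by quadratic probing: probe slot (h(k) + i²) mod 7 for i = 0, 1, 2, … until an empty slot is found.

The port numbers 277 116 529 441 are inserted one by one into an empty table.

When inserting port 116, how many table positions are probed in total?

277 hashes to 4; slot 4 is free → place at 4.
116 hashes to 4; 4 taken → place at 5.
529 hashes to 4; 4,5 taken → place at 1.
441 hashes to 6; slot 6 is free → place at 6.
Table: [—, 529, —, —, 277, 116, 441]

2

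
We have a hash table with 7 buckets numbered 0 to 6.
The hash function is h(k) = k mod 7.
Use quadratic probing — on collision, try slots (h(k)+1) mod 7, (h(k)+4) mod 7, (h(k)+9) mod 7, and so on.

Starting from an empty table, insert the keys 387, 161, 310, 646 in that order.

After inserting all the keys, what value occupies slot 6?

646

387 hashes to 2; slot 2 is free -> place at 2.
161 hashes to 0; slot 0 is free -> place at 0.
310 hashes to 2; 2 taken -> place at 3.
646 hashes to 2; 2,3 taken -> place at 6.
Table: [161, ., 387, 310, ., ., 646]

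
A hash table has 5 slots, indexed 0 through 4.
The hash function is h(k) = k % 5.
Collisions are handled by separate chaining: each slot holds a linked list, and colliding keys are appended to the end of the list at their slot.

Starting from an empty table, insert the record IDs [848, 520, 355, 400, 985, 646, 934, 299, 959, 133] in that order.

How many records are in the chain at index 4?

848 -> bucket 3
520 -> bucket 0
355 -> bucket 0 (collision)
400 -> bucket 0 (collision)
985 -> bucket 0 (collision)
646 -> bucket 1
934 -> bucket 4
299 -> bucket 4 (collision)
959 -> bucket 4 (collision)
133 -> bucket 3 (collision)
Final buckets:
0: 520 -> 355 -> 400 -> 985
1: 646
2: -
3: 848 -> 133
4: 934 -> 299 -> 959

3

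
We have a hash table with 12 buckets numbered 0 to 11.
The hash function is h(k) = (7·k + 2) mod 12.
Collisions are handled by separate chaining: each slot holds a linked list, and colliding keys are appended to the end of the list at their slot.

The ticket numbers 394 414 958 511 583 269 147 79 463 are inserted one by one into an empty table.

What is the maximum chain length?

394 → bucket 0
414 → bucket 8
958 → bucket 0 (collision)
511 → bucket 3
583 → bucket 3 (collision)
269 → bucket 1
147 → bucket 11
79 → bucket 3 (collision)
463 → bucket 3 (collision)
Final buckets:
0: 394 -> 958
1: 269
2: —
3: 511 -> 583 -> 79 -> 463
4: —
5: —
6: —
7: —
8: 414
9: —
10: —
11: 147

4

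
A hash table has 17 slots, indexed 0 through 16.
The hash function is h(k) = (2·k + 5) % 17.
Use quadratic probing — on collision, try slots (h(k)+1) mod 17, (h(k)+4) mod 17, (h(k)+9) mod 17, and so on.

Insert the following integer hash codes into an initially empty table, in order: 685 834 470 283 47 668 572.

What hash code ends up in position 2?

572

Insert 685: h=15, slot 15 empty => index 15.
Insert 834: h=7, slot 7 empty => index 7.
Insert 470: h=10, slot 10 empty => index 10.
Insert 283: h=10, slot 10 occupied => index 11.
Insert 47: h=14, slot 14 empty => index 14.
Insert 668: h=15, slot 15 occupied => index 16.
Insert 572: h=10, slots 10,11,14 occupied => index 2.
Table: [_, _, 572, _, _, _, _, 834, _, _, 470, 283, _, _, 47, 685, 668]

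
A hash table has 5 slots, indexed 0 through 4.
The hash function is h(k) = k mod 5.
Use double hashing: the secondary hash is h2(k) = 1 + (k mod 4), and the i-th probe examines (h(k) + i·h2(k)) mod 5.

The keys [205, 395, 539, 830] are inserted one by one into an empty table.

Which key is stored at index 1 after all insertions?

830

205 hashes to 0; slot 0 is free => place at 0.
395 hashes to 0, h2=4; 0 taken => place at 4.
539 hashes to 4, h2=4; 4 taken => place at 3.
830 hashes to 0, h2=3; 0,3 taken => place at 1.
Table: [205, 830, _, 539, 395]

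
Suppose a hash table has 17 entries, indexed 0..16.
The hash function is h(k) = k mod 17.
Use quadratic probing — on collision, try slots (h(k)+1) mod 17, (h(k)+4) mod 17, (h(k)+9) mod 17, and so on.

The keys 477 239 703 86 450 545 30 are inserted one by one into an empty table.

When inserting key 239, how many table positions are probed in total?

477 hashes to 1; slot 1 is free => place at 1.
239 hashes to 1; 1 taken => place at 2.
703 hashes to 6; slot 6 is free => place at 6.
86 hashes to 1; 1,2 taken => place at 5.
450 hashes to 8; slot 8 is free => place at 8.
545 hashes to 1; 1,2,5 taken => place at 10.
30 hashes to 13; slot 13 is free => place at 13.
Table: [_, 477, 239, _, _, 86, 703, _, 450, _, 545, _, _, 30, _, _, _]

2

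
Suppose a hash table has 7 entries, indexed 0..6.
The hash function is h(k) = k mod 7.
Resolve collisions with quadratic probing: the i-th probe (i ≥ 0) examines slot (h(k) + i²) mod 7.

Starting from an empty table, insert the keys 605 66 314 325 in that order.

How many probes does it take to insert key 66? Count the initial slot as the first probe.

Insert 605: h=3, slot 3 empty → index 3.
Insert 66: h=3, slot 3 occupied → index 4.
Insert 314: h=6, slot 6 empty → index 6.
Insert 325: h=3, slots 3,4 occupied → index 0.
Table: [325, _, _, 605, 66, _, 314]

2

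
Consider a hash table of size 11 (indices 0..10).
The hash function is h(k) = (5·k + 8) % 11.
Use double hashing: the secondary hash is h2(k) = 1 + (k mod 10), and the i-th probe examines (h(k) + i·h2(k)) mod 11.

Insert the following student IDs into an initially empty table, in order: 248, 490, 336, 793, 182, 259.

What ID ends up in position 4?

248 hashes to 5; slot 5 is free → place at 5.
490 hashes to 5, h2=1; 5 taken → place at 6.
336 hashes to 5, h2=7; 5 taken → place at 1.
793 hashes to 2; slot 2 is free → place at 2.
182 hashes to 5, h2=3; 5 taken → place at 8.
259 hashes to 5, h2=10; 5 taken → place at 4.
Table: [—, 336, 793, —, 259, 248, 490, —, 182, —, —]

259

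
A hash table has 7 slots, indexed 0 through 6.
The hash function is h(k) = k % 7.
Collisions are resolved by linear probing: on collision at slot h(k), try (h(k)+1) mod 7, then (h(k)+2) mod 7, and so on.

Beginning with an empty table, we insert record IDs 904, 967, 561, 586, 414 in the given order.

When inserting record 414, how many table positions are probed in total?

4

904: h=1 => slot 1
967: h=1, probe 1,2 => slot 2
561: h=1, probe 1,2,3 => slot 3
586: h=5 => slot 5
414: h=1, probe 1,2,3,4 => slot 4
Table: [., 904, 967, 561, 414, 586, .]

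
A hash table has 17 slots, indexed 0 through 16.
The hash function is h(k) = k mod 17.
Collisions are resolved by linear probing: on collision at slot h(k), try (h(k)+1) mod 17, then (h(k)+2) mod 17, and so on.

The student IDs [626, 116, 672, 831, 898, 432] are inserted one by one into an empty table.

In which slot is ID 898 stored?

0

626 hashes to 14; slot 14 is free -> place at 14.
116 hashes to 14; 14 taken -> place at 15.
672 hashes to 9; slot 9 is free -> place at 9.
831 hashes to 15; 15 taken -> place at 16.
898 hashes to 14; 14,15,16 taken -> place at 0.
432 hashes to 7; slot 7 is free -> place at 7.
Table: [898, _, _, _, _, _, _, 432, _, 672, _, _, _, _, 626, 116, 831]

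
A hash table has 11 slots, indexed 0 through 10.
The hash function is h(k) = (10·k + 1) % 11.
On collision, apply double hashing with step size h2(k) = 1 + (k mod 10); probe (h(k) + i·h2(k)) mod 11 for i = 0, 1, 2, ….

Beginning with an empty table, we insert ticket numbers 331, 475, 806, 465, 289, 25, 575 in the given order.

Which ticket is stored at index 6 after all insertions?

575

331: h=0 → slot 0
475: h=10 → slot 10
806: h=9 → slot 9
465: h=9, h2=6, probe 9,4 → slot 4
289: h=9, h2=10, probe 9,8 → slot 8
25: h=9, h2=6, probe 9,4,10,5 → slot 5
575: h=9, h2=6, probe 9,4,10,5,0,6 → slot 6
Table: [331, ., ., ., 465, 25, 575, ., 289, 806, 475]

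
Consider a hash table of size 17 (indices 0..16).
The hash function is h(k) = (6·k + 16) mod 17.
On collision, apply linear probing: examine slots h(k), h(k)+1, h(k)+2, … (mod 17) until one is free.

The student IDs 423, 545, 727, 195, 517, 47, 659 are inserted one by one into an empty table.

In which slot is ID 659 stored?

11

423: h=4 => slot 4
545: h=5 => slot 5
727: h=9 => slot 9
195: h=13 => slot 13
517: h=7 => slot 7
47: h=9, probe 9,10 => slot 10
659: h=9, probe 9,10,11 => slot 11
Table: [∅, ∅, ∅, ∅, 423, 545, ∅, 517, ∅, 727, 47, 659, ∅, 195, ∅, ∅, ∅]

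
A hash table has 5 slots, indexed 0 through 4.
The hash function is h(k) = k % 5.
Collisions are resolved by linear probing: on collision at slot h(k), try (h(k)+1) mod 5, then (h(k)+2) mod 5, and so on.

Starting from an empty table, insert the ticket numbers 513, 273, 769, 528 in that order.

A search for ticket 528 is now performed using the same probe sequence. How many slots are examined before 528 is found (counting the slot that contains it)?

4

513: h=3 → slot 3
273: h=3, probe 3,4 → slot 4
769: h=4, probe 4,0 → slot 0
528: h=3, probe 3,4,0,1 → slot 1
Table: [769, 528, —, 513, 273]
Lookup 528: h=3, probe 3,4,0,1 → found at 1.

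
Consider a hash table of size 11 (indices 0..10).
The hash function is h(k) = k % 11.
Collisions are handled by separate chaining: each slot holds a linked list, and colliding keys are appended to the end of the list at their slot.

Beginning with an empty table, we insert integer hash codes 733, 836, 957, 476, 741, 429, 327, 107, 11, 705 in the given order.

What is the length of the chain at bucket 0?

733 -> bucket 7
836 -> bucket 0
957 -> bucket 0 (collision)
476 -> bucket 3
741 -> bucket 4
429 -> bucket 0 (collision)
327 -> bucket 8
107 -> bucket 8 (collision)
11 -> bucket 0 (collision)
705 -> bucket 1
Final buckets:
0: 836 -> 957 -> 429 -> 11
1: 705
2: -
3: 476
4: 741
5: -
6: -
7: 733
8: 327 -> 107
9: -
10: -

4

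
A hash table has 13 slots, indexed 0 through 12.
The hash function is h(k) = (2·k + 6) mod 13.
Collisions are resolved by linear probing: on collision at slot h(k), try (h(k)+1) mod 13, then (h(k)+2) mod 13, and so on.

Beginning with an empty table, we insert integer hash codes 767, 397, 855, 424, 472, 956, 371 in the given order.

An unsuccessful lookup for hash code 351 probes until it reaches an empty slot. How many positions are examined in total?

Insert 767: h=6, slot 6 empty → index 6.
Insert 397: h=7, slot 7 empty → index 7.
Insert 855: h=0, slot 0 empty → index 0.
Insert 424: h=9, slot 9 empty → index 9.
Insert 472: h=1, slot 1 empty → index 1.
Insert 956: h=7, slot 7 occupied → index 8.
Insert 371: h=7, slots 7,8,9 occupied → index 10.
Table: [855, 472, -, -, -, -, 767, 397, 956, 424, 371, -, -]
Lookup 351: h=6, probe 6,7,8,9,10,11 → slot 11 empty, not found.

6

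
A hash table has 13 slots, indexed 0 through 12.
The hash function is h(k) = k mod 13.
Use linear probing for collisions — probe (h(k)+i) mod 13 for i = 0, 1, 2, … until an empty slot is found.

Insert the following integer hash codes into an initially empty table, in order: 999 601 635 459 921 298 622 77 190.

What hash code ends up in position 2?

999: h=11 → slot 11
601: h=3 → slot 3
635: h=11, probe 11,12 → slot 12
459: h=4 → slot 4
921: h=11, probe 11,12,0 → slot 0
298: h=12, probe 12,0,1 → slot 1
622: h=11, probe 11,12,0,1,2 → slot 2
77: h=12, probe 12,0,1,2,3,4,5 → slot 5
190: h=8 → slot 8
Table: [921, 298, 622, 601, 459, 77, -, -, 190, -, -, 999, 635]

622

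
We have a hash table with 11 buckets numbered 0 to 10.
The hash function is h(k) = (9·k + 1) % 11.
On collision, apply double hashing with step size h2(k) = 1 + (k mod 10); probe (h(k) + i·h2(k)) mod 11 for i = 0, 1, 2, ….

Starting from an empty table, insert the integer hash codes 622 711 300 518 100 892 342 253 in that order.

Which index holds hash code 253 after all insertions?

Insert 622: h=0, slot 0 empty -> index 0.
Insert 711: h=9, slot 9 empty -> index 9.
Insert 300: h=6, slot 6 empty -> index 6.
Insert 518: h=10, slot 10 empty -> index 10.
Insert 100: h=10, h2=1, slots 10,0 occupied -> index 1.
Insert 892: h=10, h2=3, slot 10 occupied -> index 2.
Insert 342: h=10, h2=3, slots 10,2 occupied -> index 5.
Insert 253: h=1, h2=4, slots 1,5,9,2,6,10 occupied -> index 3.
Table: [622, 100, 892, 253, _, 342, 300, _, _, 711, 518]

3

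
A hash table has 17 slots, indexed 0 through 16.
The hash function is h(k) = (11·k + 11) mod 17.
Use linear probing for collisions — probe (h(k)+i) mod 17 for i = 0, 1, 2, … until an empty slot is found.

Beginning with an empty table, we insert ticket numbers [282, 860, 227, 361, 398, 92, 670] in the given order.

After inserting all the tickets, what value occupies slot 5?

282: h=2 => slot 2
860: h=2, probe 2,3 => slot 3
227: h=9 => slot 9
361: h=4 => slot 4
398: h=3, probe 3,4,5 => slot 5
92: h=3, probe 3,4,5,6 => slot 6
670: h=3, probe 3,4,5,6,7 => slot 7
Table: [∅, ∅, 282, 860, 361, 398, 92, 670, ∅, 227, ∅, ∅, ∅, ∅, ∅, ∅, ∅]

398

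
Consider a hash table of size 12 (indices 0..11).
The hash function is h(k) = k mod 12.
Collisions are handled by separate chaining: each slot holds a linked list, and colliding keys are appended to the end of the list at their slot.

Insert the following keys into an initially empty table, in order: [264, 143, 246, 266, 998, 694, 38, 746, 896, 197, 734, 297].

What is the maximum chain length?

Insert 264: h=0, bucket 0 empty -> new chain.
Insert 143: h=11, bucket 11 empty -> new chain.
Insert 246: h=6, bucket 6 empty -> new chain.
Insert 266: h=2, bucket 2 empty -> new chain.
Insert 998: h=2, bucket 2 nonempty -> append to chain.
Insert 694: h=10, bucket 10 empty -> new chain.
Insert 38: h=2, bucket 2 nonempty -> append to chain.
Insert 746: h=2, bucket 2 nonempty -> append to chain.
Insert 896: h=8, bucket 8 empty -> new chain.
Insert 197: h=5, bucket 5 empty -> new chain.
Insert 734: h=2, bucket 2 nonempty -> append to chain.
Insert 297: h=9, bucket 9 empty -> new chain.
Final buckets:
0: 264
1: _
2: 266 -> 998 -> 38 -> 746 -> 734
3: _
4: _
5: 197
6: 246
7: _
8: 896
9: 297
10: 694
11: 143

5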